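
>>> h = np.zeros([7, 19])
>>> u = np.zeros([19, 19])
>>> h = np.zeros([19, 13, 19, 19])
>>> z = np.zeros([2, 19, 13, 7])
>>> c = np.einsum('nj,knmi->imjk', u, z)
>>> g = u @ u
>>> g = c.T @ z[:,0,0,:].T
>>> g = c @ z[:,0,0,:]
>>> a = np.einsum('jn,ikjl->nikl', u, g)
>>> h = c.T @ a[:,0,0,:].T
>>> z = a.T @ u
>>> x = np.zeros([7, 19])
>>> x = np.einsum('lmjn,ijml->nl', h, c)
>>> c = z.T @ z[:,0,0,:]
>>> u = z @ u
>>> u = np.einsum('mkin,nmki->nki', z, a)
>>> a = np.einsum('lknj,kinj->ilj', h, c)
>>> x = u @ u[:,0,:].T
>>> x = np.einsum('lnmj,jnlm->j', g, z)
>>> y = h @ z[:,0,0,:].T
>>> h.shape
(2, 19, 13, 19)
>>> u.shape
(19, 13, 7)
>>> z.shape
(7, 13, 7, 19)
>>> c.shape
(19, 7, 13, 19)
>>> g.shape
(7, 13, 19, 7)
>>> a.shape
(7, 2, 19)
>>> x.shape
(7,)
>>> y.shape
(2, 19, 13, 7)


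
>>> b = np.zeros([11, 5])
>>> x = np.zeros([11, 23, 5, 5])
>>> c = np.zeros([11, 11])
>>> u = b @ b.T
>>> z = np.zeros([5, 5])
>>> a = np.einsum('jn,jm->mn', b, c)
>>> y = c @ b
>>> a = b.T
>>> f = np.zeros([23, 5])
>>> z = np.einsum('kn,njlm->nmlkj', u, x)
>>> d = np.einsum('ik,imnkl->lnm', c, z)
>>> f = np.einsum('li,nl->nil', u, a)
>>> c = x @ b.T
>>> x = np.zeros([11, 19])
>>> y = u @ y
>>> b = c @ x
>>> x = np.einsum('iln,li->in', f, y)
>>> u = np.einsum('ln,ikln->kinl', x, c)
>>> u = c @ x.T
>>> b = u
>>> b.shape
(11, 23, 5, 5)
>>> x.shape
(5, 11)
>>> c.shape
(11, 23, 5, 11)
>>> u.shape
(11, 23, 5, 5)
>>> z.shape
(11, 5, 5, 11, 23)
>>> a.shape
(5, 11)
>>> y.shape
(11, 5)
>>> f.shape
(5, 11, 11)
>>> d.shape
(23, 5, 5)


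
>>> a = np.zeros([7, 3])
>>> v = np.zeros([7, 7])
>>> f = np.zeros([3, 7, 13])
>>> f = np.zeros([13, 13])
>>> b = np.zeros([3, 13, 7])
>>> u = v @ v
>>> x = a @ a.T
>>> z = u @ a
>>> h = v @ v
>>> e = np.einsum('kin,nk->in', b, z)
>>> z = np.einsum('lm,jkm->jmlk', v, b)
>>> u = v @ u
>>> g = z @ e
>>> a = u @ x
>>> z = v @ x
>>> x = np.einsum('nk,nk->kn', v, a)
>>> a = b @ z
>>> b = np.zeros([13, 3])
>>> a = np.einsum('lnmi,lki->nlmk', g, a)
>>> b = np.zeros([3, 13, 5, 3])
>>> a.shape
(7, 3, 7, 13)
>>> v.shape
(7, 7)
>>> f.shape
(13, 13)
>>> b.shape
(3, 13, 5, 3)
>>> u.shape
(7, 7)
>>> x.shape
(7, 7)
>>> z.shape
(7, 7)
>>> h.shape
(7, 7)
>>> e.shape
(13, 7)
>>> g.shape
(3, 7, 7, 7)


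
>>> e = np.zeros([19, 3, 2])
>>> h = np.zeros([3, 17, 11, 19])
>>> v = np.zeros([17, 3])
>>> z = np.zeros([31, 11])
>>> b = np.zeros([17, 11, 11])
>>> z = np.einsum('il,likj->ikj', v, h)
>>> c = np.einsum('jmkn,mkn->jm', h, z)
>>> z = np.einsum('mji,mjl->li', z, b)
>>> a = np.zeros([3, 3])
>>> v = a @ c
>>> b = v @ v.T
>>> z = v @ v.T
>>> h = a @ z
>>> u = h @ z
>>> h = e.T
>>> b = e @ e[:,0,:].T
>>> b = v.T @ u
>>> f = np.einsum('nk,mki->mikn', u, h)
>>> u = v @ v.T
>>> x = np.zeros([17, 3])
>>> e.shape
(19, 3, 2)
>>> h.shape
(2, 3, 19)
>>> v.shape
(3, 17)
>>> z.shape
(3, 3)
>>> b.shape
(17, 3)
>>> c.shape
(3, 17)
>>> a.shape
(3, 3)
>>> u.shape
(3, 3)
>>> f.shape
(2, 19, 3, 3)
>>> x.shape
(17, 3)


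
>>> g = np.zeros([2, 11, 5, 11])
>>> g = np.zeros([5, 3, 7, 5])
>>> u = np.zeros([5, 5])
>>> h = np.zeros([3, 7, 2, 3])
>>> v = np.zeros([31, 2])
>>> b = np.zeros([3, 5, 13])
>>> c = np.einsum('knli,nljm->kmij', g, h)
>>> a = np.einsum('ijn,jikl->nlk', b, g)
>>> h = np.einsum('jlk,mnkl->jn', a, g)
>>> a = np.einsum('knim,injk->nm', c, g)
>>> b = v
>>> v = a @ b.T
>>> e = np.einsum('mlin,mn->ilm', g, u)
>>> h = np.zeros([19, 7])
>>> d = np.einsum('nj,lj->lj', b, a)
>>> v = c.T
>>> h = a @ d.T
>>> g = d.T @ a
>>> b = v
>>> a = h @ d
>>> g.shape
(2, 2)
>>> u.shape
(5, 5)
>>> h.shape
(3, 3)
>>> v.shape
(2, 5, 3, 5)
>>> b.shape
(2, 5, 3, 5)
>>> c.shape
(5, 3, 5, 2)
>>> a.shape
(3, 2)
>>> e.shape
(7, 3, 5)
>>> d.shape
(3, 2)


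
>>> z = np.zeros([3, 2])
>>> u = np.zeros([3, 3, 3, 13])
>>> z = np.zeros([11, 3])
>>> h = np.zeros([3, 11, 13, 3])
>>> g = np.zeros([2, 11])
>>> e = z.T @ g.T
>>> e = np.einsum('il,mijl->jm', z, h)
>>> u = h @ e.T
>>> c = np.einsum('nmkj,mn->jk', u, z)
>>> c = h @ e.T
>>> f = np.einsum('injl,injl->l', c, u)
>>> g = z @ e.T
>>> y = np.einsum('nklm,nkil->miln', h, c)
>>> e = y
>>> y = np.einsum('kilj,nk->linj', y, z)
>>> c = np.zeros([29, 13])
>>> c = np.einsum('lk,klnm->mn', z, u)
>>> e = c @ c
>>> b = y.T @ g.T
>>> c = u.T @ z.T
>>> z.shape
(11, 3)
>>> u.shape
(3, 11, 13, 13)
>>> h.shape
(3, 11, 13, 3)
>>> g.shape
(11, 13)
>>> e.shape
(13, 13)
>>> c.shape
(13, 13, 11, 11)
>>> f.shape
(13,)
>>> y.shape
(13, 13, 11, 3)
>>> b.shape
(3, 11, 13, 11)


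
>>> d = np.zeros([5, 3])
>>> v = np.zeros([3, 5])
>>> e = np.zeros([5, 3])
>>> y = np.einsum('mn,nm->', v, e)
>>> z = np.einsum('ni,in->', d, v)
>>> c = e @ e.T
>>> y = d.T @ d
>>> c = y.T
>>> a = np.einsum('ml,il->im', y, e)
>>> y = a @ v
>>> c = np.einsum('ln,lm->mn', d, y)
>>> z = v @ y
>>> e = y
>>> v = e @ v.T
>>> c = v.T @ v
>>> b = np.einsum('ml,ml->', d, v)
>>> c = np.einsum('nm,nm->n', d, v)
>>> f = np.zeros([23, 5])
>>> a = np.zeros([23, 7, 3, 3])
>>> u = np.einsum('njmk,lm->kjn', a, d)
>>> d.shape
(5, 3)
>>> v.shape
(5, 3)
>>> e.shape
(5, 5)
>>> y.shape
(5, 5)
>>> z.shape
(3, 5)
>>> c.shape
(5,)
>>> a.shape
(23, 7, 3, 3)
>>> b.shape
()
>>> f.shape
(23, 5)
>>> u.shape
(3, 7, 23)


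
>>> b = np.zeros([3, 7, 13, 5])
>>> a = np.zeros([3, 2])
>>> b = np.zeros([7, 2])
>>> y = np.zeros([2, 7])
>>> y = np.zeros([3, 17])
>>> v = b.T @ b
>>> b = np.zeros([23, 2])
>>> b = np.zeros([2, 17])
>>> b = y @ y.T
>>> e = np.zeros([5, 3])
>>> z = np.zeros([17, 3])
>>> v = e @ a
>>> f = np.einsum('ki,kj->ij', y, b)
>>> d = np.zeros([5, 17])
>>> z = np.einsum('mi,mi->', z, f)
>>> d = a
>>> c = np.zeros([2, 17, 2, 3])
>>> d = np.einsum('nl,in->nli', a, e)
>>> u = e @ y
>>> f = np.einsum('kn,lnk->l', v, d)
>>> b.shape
(3, 3)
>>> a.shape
(3, 2)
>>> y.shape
(3, 17)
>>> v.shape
(5, 2)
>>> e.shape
(5, 3)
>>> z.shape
()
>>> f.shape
(3,)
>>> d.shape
(3, 2, 5)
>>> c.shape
(2, 17, 2, 3)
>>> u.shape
(5, 17)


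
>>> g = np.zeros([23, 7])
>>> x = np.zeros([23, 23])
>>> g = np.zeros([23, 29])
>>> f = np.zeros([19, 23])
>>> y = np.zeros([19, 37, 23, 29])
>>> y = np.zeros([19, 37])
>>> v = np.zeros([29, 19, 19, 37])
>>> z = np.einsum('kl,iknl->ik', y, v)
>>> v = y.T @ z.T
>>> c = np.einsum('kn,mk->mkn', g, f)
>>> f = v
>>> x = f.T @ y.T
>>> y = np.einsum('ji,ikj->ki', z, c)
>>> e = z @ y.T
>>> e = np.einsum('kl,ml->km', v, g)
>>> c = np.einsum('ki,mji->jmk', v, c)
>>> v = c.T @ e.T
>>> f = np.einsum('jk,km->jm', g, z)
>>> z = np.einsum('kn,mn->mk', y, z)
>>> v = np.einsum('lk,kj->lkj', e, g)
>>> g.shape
(23, 29)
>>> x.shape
(29, 19)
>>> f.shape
(23, 19)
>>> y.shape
(23, 19)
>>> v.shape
(37, 23, 29)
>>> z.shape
(29, 23)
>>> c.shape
(23, 19, 37)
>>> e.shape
(37, 23)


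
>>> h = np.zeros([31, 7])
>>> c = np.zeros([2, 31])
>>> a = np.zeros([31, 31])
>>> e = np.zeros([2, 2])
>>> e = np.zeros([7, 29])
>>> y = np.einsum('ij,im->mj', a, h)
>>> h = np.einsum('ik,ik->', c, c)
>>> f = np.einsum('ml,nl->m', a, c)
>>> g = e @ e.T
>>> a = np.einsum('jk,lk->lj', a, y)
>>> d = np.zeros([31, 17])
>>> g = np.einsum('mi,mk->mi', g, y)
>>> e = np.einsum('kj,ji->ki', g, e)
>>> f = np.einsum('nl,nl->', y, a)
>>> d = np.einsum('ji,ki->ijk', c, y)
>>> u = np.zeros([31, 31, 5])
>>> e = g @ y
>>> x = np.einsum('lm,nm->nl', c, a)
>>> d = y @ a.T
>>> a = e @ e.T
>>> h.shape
()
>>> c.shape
(2, 31)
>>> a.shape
(7, 7)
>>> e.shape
(7, 31)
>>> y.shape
(7, 31)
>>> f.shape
()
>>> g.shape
(7, 7)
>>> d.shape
(7, 7)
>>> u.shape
(31, 31, 5)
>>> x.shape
(7, 2)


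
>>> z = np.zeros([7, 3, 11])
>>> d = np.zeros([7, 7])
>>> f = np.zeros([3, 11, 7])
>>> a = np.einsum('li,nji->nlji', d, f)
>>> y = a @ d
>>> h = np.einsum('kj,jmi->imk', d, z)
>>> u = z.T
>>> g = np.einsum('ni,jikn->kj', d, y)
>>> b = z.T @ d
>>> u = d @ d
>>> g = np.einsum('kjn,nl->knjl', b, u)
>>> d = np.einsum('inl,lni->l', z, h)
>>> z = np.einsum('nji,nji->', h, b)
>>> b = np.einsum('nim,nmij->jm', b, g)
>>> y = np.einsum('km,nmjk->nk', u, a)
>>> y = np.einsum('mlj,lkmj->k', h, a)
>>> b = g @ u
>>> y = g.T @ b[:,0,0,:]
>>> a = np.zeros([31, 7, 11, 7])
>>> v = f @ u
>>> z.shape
()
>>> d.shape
(11,)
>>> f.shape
(3, 11, 7)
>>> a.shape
(31, 7, 11, 7)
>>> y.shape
(7, 3, 7, 7)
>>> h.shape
(11, 3, 7)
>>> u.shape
(7, 7)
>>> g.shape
(11, 7, 3, 7)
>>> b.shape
(11, 7, 3, 7)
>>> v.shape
(3, 11, 7)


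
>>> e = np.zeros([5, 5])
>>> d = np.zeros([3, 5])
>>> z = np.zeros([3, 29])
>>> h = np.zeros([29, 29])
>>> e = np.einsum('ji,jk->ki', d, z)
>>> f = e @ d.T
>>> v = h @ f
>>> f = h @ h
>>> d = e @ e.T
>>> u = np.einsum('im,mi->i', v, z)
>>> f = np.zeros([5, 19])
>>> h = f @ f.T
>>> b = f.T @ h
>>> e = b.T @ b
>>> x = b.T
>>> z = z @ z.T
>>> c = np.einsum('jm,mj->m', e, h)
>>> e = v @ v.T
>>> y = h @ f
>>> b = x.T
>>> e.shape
(29, 29)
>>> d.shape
(29, 29)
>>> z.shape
(3, 3)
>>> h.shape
(5, 5)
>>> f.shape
(5, 19)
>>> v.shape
(29, 3)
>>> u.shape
(29,)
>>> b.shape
(19, 5)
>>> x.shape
(5, 19)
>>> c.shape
(5,)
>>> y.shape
(5, 19)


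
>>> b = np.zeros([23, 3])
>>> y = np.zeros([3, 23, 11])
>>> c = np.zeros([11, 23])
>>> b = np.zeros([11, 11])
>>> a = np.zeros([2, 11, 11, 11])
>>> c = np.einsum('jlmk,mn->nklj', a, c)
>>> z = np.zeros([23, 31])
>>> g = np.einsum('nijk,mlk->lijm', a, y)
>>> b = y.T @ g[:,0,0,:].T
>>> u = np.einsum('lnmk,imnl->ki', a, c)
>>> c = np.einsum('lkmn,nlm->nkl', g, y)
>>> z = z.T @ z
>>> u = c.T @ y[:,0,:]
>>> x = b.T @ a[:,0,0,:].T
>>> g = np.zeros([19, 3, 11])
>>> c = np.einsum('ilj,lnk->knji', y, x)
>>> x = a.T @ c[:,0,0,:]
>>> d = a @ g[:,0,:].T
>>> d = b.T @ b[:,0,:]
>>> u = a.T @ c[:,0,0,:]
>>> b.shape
(11, 23, 23)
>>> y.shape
(3, 23, 11)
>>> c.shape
(2, 23, 11, 3)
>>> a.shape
(2, 11, 11, 11)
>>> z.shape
(31, 31)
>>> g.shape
(19, 3, 11)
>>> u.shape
(11, 11, 11, 3)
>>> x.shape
(11, 11, 11, 3)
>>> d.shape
(23, 23, 23)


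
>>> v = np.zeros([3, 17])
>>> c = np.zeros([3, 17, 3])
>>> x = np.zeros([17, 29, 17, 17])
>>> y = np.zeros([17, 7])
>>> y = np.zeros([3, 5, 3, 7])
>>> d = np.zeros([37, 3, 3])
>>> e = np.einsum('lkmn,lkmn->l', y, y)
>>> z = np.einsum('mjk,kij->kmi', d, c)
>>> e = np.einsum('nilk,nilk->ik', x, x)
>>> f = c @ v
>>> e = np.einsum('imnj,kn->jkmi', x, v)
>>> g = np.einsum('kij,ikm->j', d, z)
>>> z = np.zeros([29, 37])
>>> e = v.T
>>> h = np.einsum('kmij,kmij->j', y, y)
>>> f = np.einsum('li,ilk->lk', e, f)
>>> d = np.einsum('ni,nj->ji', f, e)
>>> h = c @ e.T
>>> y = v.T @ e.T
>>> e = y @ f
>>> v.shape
(3, 17)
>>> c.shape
(3, 17, 3)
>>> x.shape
(17, 29, 17, 17)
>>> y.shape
(17, 17)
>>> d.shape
(3, 17)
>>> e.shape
(17, 17)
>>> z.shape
(29, 37)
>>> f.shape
(17, 17)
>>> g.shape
(3,)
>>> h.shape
(3, 17, 17)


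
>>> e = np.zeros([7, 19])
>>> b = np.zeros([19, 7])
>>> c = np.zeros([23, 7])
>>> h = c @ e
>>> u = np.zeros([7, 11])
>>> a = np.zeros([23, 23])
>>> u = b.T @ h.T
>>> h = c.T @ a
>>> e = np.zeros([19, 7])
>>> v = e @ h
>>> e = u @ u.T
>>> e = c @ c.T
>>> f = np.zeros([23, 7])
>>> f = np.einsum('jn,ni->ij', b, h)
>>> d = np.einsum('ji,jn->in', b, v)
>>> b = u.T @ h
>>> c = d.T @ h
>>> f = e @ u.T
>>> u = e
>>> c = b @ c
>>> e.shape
(23, 23)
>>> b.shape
(23, 23)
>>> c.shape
(23, 23)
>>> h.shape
(7, 23)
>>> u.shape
(23, 23)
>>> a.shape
(23, 23)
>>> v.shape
(19, 23)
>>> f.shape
(23, 7)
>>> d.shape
(7, 23)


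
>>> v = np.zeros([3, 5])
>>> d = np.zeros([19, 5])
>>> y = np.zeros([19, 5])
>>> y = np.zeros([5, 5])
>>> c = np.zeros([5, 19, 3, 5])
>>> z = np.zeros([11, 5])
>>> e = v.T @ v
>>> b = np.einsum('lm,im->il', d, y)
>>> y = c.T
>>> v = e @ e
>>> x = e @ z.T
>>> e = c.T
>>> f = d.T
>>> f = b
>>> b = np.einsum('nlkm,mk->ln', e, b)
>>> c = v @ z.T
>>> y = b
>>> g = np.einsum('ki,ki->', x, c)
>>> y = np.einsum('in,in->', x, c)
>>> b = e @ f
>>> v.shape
(5, 5)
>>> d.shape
(19, 5)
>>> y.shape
()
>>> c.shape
(5, 11)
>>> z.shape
(11, 5)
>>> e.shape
(5, 3, 19, 5)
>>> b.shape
(5, 3, 19, 19)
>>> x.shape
(5, 11)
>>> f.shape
(5, 19)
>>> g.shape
()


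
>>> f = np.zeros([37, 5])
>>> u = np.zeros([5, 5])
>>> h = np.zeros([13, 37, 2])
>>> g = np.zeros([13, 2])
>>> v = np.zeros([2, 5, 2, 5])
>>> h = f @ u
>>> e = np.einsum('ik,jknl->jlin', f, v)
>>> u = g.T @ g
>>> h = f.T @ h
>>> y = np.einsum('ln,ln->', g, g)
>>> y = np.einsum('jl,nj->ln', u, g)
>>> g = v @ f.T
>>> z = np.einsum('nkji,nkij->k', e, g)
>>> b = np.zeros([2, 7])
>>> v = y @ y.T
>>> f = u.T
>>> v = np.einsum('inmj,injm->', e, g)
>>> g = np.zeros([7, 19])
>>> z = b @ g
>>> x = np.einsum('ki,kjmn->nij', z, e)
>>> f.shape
(2, 2)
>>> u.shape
(2, 2)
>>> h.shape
(5, 5)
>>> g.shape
(7, 19)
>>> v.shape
()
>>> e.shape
(2, 5, 37, 2)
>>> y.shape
(2, 13)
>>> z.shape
(2, 19)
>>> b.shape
(2, 7)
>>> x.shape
(2, 19, 5)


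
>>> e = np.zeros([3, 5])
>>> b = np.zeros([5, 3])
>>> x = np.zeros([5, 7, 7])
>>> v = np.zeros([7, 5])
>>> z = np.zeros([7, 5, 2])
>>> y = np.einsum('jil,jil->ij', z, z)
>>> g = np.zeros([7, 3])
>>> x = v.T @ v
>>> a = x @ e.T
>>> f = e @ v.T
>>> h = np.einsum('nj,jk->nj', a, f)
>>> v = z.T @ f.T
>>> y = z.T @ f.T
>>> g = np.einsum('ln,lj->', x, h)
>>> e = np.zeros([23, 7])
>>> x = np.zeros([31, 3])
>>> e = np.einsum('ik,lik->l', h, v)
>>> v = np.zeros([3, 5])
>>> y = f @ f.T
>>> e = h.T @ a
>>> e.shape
(3, 3)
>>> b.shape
(5, 3)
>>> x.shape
(31, 3)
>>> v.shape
(3, 5)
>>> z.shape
(7, 5, 2)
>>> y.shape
(3, 3)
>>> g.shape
()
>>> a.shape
(5, 3)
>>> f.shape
(3, 7)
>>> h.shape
(5, 3)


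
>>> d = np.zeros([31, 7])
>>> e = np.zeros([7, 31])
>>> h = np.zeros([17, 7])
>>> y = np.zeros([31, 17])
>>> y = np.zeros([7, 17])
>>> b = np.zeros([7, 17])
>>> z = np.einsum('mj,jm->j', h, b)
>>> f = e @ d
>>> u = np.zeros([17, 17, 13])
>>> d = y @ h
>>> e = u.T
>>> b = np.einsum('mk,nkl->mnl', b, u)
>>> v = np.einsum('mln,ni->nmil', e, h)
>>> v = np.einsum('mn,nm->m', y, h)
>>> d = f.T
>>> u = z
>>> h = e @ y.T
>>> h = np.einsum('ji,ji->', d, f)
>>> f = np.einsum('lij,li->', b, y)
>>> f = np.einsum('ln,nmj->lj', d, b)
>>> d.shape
(7, 7)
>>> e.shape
(13, 17, 17)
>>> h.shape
()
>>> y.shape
(7, 17)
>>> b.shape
(7, 17, 13)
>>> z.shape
(7,)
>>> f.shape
(7, 13)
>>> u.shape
(7,)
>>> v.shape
(7,)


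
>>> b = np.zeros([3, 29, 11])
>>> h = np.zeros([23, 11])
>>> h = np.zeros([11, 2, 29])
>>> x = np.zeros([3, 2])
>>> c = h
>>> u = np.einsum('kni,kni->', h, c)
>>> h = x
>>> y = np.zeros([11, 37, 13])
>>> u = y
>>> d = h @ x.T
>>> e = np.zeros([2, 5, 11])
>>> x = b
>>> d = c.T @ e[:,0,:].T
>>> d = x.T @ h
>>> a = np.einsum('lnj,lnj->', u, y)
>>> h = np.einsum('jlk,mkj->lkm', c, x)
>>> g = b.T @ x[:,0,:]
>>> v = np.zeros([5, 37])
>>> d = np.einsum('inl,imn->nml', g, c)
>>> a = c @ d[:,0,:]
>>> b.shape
(3, 29, 11)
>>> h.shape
(2, 29, 3)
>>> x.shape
(3, 29, 11)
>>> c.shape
(11, 2, 29)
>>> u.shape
(11, 37, 13)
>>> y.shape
(11, 37, 13)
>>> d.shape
(29, 2, 11)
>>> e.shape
(2, 5, 11)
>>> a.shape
(11, 2, 11)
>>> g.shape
(11, 29, 11)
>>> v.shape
(5, 37)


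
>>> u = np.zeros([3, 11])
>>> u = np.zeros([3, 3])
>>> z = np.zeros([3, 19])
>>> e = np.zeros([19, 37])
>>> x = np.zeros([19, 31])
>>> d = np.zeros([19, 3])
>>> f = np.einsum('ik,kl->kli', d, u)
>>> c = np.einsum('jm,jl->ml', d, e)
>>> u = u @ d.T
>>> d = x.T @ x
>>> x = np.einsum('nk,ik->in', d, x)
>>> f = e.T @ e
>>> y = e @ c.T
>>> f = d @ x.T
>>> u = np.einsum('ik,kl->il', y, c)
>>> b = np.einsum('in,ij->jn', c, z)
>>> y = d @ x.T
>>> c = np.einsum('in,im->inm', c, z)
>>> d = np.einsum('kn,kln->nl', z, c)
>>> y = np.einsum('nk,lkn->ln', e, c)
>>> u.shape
(19, 37)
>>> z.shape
(3, 19)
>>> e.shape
(19, 37)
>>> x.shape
(19, 31)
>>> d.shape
(19, 37)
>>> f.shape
(31, 19)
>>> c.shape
(3, 37, 19)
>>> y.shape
(3, 19)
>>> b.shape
(19, 37)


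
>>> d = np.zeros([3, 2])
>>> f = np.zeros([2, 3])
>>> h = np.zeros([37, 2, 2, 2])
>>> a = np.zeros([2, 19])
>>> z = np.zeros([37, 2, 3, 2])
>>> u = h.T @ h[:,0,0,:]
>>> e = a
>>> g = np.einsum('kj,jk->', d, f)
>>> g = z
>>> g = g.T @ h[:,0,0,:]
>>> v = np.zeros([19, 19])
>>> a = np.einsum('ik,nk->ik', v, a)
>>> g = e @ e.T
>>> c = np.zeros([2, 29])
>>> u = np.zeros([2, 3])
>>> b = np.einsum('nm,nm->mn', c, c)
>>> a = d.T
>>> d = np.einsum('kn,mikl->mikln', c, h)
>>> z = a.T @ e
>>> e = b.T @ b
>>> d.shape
(37, 2, 2, 2, 29)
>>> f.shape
(2, 3)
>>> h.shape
(37, 2, 2, 2)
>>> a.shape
(2, 3)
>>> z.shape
(3, 19)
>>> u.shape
(2, 3)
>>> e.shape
(2, 2)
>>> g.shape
(2, 2)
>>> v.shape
(19, 19)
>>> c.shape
(2, 29)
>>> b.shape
(29, 2)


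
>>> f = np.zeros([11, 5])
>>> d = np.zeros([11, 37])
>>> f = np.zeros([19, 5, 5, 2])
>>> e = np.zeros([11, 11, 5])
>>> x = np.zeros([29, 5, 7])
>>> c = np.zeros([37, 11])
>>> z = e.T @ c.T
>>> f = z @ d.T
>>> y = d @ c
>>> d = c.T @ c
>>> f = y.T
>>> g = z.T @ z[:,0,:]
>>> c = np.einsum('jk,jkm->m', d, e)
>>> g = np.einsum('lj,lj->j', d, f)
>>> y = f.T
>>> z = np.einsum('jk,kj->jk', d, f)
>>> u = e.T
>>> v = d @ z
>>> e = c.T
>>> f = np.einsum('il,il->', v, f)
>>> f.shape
()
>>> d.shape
(11, 11)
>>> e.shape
(5,)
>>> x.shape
(29, 5, 7)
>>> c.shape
(5,)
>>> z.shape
(11, 11)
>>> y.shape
(11, 11)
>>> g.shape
(11,)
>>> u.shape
(5, 11, 11)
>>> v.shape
(11, 11)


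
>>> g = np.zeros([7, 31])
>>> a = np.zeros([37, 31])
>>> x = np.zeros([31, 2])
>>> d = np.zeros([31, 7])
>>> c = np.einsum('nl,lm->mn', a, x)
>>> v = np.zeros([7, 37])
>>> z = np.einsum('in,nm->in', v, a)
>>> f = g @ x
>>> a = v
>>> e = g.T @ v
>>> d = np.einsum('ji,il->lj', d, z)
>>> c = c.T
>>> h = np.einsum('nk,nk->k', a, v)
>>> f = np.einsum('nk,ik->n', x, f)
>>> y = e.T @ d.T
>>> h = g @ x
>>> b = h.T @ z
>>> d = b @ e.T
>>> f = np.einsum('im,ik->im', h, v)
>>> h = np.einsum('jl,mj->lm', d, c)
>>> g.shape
(7, 31)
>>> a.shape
(7, 37)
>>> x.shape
(31, 2)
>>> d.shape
(2, 31)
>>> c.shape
(37, 2)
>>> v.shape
(7, 37)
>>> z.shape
(7, 37)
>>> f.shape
(7, 2)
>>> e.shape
(31, 37)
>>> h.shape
(31, 37)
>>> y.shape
(37, 37)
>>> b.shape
(2, 37)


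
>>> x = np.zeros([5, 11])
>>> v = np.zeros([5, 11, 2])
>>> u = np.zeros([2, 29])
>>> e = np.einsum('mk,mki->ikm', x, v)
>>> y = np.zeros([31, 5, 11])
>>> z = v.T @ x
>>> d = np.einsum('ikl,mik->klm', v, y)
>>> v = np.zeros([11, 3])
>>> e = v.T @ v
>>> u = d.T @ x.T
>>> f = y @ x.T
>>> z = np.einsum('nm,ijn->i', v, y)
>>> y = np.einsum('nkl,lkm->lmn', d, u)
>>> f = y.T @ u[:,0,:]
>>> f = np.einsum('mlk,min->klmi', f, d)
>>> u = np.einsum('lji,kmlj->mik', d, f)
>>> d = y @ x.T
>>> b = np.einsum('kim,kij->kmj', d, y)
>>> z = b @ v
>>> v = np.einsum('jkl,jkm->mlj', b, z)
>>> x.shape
(5, 11)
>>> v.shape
(3, 11, 31)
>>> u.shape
(5, 31, 5)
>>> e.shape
(3, 3)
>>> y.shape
(31, 5, 11)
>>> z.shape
(31, 5, 3)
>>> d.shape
(31, 5, 5)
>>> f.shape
(5, 5, 11, 2)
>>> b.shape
(31, 5, 11)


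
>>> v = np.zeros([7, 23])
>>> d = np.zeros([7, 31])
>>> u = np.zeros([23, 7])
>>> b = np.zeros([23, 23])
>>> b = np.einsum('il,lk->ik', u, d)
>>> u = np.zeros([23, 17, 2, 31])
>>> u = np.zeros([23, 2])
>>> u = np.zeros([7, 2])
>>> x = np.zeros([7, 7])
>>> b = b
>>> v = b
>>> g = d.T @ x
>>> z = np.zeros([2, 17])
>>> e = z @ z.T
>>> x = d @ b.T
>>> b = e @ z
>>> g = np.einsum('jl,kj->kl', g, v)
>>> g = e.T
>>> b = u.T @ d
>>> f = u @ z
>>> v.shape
(23, 31)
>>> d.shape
(7, 31)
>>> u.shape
(7, 2)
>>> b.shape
(2, 31)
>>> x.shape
(7, 23)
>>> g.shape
(2, 2)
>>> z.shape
(2, 17)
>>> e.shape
(2, 2)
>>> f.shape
(7, 17)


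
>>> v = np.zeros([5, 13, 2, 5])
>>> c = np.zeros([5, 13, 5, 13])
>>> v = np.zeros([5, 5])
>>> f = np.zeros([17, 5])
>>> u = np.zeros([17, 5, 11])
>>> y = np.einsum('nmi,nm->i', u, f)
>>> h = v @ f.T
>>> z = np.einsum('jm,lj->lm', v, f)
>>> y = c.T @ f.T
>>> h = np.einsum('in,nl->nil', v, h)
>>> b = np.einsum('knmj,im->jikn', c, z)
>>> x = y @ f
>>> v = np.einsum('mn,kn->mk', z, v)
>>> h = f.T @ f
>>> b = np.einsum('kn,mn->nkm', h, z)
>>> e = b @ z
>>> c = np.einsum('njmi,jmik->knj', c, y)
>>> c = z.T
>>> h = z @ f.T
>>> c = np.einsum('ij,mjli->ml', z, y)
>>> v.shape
(17, 5)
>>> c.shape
(13, 13)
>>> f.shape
(17, 5)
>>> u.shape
(17, 5, 11)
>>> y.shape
(13, 5, 13, 17)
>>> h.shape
(17, 17)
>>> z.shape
(17, 5)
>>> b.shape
(5, 5, 17)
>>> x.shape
(13, 5, 13, 5)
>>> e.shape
(5, 5, 5)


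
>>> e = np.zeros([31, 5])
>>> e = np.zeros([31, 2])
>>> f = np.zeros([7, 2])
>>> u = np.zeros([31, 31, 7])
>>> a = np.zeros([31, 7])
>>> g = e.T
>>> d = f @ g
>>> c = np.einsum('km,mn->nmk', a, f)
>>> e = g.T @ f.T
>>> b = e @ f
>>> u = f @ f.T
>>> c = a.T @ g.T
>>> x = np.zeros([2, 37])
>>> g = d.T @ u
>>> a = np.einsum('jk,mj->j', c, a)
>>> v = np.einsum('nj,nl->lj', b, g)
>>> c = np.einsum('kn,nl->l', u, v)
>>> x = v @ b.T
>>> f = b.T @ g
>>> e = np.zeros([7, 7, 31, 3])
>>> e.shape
(7, 7, 31, 3)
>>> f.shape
(2, 7)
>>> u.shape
(7, 7)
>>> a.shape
(7,)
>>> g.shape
(31, 7)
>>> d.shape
(7, 31)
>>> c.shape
(2,)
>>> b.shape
(31, 2)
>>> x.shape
(7, 31)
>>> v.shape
(7, 2)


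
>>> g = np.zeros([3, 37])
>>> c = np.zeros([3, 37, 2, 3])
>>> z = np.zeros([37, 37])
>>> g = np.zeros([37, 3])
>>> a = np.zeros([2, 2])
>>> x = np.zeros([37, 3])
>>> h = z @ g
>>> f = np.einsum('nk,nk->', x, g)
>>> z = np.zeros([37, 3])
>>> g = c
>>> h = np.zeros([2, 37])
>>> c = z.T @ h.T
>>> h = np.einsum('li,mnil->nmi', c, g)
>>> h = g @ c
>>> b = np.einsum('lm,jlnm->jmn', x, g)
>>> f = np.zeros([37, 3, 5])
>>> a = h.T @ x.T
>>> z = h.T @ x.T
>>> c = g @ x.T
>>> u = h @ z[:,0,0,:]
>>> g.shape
(3, 37, 2, 3)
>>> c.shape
(3, 37, 2, 37)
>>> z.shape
(2, 2, 37, 37)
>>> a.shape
(2, 2, 37, 37)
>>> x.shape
(37, 3)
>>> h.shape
(3, 37, 2, 2)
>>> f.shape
(37, 3, 5)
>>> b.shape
(3, 3, 2)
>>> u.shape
(3, 37, 2, 37)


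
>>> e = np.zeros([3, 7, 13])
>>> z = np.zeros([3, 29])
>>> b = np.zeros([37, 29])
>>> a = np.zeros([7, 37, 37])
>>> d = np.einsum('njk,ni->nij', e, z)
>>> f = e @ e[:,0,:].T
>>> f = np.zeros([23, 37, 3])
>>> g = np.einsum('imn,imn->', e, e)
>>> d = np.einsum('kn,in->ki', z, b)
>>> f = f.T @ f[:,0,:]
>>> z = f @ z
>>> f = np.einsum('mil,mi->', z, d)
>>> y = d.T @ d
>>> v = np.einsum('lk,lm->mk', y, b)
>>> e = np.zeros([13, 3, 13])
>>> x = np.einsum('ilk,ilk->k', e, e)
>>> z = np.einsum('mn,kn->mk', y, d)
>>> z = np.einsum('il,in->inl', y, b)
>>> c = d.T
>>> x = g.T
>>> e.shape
(13, 3, 13)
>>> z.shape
(37, 29, 37)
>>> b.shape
(37, 29)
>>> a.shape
(7, 37, 37)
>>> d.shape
(3, 37)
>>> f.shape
()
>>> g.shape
()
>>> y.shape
(37, 37)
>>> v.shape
(29, 37)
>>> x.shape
()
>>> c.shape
(37, 3)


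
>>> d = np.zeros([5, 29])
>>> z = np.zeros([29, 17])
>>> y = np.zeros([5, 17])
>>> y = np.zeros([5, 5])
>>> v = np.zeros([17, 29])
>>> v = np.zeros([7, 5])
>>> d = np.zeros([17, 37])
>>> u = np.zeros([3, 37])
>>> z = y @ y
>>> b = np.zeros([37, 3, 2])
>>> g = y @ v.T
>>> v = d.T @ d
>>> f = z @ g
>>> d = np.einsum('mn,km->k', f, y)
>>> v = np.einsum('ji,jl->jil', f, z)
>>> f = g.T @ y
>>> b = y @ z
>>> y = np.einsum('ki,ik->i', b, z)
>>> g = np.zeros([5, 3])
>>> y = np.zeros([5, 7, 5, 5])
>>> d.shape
(5,)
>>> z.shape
(5, 5)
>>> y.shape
(5, 7, 5, 5)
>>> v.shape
(5, 7, 5)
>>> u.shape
(3, 37)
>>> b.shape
(5, 5)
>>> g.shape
(5, 3)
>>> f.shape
(7, 5)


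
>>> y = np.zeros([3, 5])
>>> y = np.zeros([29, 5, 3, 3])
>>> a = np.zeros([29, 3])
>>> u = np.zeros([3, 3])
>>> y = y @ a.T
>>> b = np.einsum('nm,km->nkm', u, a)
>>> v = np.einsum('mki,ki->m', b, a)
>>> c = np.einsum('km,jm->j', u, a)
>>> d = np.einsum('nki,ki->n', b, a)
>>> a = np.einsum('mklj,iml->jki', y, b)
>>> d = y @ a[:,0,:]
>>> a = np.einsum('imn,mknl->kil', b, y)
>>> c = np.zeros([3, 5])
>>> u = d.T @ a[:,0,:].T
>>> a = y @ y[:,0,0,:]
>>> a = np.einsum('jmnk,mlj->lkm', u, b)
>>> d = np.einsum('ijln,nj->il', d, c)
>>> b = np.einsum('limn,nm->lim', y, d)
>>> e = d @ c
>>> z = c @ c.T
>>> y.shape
(29, 5, 3, 29)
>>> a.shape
(29, 5, 3)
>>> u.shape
(3, 3, 5, 5)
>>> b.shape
(29, 5, 3)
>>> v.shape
(3,)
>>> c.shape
(3, 5)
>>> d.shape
(29, 3)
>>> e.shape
(29, 5)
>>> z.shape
(3, 3)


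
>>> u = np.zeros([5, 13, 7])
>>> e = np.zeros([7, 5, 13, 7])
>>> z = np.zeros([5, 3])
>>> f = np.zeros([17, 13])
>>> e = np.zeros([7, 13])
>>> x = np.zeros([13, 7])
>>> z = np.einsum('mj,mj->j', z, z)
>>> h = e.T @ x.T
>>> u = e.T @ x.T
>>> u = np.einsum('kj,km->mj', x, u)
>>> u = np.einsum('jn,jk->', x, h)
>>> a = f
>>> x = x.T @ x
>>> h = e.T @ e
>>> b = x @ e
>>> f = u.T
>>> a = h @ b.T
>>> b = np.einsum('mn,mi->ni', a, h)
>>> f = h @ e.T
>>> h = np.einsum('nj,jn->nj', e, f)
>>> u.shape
()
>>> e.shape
(7, 13)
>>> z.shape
(3,)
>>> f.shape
(13, 7)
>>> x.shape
(7, 7)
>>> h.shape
(7, 13)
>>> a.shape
(13, 7)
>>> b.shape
(7, 13)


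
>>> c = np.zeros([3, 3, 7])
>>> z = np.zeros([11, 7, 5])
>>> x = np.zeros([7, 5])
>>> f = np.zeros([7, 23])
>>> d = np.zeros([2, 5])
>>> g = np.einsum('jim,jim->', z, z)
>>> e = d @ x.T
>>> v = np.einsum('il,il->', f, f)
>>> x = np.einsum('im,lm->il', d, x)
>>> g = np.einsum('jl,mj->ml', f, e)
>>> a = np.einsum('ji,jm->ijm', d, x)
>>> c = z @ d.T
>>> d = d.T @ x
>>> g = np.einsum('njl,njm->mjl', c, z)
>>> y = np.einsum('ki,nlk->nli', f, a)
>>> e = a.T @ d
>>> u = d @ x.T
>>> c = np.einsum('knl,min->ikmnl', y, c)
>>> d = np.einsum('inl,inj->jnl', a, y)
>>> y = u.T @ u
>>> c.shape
(7, 5, 11, 2, 23)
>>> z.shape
(11, 7, 5)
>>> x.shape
(2, 7)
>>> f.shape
(7, 23)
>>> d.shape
(23, 2, 7)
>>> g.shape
(5, 7, 2)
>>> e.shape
(7, 2, 7)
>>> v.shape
()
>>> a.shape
(5, 2, 7)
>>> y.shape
(2, 2)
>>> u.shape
(5, 2)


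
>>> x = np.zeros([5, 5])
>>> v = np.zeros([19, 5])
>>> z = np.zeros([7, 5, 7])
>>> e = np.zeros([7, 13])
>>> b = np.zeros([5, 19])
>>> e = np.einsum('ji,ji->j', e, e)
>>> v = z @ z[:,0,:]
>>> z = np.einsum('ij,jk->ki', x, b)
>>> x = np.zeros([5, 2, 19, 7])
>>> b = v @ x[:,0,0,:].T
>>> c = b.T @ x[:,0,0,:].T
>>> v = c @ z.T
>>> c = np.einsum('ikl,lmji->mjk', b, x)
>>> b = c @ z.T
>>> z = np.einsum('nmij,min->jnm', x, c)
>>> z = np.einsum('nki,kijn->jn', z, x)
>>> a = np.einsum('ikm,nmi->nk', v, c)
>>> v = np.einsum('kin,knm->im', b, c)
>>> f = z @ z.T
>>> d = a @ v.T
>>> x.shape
(5, 2, 19, 7)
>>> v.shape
(19, 5)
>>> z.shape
(19, 7)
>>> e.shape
(7,)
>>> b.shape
(2, 19, 19)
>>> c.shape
(2, 19, 5)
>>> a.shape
(2, 5)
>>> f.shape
(19, 19)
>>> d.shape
(2, 19)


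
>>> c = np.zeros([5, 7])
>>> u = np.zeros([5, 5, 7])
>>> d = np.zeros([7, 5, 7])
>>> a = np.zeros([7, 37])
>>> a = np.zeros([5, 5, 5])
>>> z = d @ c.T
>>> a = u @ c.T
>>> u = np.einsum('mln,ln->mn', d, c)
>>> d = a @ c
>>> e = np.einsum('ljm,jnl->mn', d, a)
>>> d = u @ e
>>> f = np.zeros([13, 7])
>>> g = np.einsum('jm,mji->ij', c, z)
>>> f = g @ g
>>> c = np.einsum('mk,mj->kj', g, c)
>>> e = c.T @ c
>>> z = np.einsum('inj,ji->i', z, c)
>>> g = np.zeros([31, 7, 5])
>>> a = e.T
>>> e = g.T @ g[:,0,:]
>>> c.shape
(5, 7)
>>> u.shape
(7, 7)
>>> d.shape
(7, 5)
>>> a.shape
(7, 7)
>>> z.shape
(7,)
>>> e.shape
(5, 7, 5)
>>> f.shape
(5, 5)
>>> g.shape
(31, 7, 5)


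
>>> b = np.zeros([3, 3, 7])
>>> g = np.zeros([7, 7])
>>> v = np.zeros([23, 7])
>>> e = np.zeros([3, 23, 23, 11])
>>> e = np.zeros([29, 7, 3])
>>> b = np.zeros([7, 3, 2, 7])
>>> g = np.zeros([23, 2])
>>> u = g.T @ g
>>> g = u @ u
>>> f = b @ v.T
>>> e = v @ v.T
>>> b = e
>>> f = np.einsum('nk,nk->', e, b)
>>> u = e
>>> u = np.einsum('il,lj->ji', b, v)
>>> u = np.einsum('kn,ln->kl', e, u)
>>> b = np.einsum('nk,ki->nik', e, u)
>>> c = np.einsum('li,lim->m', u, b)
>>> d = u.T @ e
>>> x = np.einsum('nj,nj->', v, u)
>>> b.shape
(23, 7, 23)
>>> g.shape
(2, 2)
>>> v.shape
(23, 7)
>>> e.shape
(23, 23)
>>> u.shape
(23, 7)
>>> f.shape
()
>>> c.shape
(23,)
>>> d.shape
(7, 23)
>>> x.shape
()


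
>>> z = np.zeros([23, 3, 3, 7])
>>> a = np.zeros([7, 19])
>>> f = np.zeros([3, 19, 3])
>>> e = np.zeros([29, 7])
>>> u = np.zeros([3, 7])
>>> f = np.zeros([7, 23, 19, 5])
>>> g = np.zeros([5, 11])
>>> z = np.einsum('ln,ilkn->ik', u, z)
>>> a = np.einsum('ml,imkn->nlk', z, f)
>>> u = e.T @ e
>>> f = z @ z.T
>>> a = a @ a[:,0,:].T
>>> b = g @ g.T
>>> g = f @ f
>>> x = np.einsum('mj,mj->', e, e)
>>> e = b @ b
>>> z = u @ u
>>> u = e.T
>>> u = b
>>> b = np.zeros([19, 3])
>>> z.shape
(7, 7)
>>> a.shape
(5, 3, 5)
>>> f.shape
(23, 23)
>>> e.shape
(5, 5)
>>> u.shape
(5, 5)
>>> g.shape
(23, 23)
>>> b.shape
(19, 3)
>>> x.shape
()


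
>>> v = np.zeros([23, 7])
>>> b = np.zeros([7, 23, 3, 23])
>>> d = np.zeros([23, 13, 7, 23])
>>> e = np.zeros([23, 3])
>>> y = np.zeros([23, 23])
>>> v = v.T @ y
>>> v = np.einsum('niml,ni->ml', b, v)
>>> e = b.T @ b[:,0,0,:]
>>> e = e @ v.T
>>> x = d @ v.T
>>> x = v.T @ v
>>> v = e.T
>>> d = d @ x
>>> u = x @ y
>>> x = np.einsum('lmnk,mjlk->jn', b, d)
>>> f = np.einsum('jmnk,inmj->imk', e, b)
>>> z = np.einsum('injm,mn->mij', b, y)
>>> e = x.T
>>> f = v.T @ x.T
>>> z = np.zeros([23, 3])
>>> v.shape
(3, 23, 3, 23)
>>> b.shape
(7, 23, 3, 23)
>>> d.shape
(23, 13, 7, 23)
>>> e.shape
(3, 13)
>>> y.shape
(23, 23)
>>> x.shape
(13, 3)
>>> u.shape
(23, 23)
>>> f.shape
(23, 3, 23, 13)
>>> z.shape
(23, 3)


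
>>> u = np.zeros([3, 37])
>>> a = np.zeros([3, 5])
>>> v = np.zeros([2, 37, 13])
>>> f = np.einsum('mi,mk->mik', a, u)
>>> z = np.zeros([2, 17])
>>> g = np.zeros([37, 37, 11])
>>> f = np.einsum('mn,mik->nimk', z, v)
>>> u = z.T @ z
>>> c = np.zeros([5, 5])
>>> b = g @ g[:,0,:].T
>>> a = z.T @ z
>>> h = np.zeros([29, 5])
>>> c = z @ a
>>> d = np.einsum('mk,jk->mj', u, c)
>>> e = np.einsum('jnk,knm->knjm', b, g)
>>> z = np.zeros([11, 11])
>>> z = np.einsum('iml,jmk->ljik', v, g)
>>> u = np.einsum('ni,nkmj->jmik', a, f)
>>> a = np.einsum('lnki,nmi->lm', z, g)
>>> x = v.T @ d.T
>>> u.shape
(13, 2, 17, 37)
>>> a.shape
(13, 37)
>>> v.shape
(2, 37, 13)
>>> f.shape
(17, 37, 2, 13)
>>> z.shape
(13, 37, 2, 11)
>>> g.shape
(37, 37, 11)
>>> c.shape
(2, 17)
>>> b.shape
(37, 37, 37)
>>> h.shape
(29, 5)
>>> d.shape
(17, 2)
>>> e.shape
(37, 37, 37, 11)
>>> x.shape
(13, 37, 17)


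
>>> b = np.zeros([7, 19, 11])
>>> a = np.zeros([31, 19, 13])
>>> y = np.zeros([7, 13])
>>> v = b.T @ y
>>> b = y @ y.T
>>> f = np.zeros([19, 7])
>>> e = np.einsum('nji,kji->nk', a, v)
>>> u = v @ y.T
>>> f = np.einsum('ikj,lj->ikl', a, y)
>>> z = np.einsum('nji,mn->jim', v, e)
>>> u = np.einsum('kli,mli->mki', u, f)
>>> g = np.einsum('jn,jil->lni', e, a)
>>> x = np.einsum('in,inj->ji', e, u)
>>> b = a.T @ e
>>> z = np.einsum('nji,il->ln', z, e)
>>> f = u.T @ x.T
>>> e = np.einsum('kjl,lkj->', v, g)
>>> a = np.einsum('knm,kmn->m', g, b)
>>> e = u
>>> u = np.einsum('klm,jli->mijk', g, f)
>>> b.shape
(13, 19, 11)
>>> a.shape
(19,)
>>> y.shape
(7, 13)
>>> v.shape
(11, 19, 13)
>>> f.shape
(7, 11, 7)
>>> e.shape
(31, 11, 7)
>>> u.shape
(19, 7, 7, 13)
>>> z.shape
(11, 19)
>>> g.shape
(13, 11, 19)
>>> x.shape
(7, 31)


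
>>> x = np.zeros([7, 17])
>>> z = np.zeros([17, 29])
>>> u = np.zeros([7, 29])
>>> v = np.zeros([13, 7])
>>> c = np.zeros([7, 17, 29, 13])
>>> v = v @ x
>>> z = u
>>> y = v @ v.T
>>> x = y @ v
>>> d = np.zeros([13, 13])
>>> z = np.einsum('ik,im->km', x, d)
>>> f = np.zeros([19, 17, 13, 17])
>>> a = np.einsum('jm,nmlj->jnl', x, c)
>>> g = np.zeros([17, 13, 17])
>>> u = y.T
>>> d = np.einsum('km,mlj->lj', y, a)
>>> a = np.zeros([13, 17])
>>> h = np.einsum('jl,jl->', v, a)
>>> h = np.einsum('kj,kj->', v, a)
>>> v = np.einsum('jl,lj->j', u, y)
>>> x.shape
(13, 17)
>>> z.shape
(17, 13)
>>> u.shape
(13, 13)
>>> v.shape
(13,)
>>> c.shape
(7, 17, 29, 13)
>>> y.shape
(13, 13)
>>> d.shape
(7, 29)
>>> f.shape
(19, 17, 13, 17)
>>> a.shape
(13, 17)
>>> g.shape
(17, 13, 17)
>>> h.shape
()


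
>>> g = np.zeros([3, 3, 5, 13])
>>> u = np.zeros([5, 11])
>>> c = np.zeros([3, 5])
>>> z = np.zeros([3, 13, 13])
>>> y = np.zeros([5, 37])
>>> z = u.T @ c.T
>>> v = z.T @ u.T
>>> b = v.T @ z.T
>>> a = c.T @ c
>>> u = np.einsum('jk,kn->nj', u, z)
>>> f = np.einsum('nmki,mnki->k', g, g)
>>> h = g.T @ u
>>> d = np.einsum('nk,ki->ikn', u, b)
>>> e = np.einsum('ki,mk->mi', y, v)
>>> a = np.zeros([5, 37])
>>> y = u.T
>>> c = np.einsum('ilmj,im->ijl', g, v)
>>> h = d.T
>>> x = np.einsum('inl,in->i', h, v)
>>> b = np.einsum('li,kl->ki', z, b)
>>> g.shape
(3, 3, 5, 13)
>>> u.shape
(3, 5)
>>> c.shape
(3, 13, 3)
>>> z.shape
(11, 3)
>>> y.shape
(5, 3)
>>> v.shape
(3, 5)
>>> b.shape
(5, 3)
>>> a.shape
(5, 37)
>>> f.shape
(5,)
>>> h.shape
(3, 5, 11)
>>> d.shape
(11, 5, 3)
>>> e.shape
(3, 37)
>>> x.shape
(3,)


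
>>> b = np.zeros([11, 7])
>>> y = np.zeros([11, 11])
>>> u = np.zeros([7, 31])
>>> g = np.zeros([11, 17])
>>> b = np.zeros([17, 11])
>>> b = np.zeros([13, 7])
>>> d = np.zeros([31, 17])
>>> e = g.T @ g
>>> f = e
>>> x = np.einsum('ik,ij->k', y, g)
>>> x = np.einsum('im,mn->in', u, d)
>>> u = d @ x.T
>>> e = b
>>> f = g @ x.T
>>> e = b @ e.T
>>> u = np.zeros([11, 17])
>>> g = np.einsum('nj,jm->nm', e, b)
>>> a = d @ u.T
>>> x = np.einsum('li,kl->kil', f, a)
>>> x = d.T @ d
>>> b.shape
(13, 7)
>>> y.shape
(11, 11)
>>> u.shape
(11, 17)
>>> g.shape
(13, 7)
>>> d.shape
(31, 17)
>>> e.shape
(13, 13)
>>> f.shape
(11, 7)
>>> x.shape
(17, 17)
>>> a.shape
(31, 11)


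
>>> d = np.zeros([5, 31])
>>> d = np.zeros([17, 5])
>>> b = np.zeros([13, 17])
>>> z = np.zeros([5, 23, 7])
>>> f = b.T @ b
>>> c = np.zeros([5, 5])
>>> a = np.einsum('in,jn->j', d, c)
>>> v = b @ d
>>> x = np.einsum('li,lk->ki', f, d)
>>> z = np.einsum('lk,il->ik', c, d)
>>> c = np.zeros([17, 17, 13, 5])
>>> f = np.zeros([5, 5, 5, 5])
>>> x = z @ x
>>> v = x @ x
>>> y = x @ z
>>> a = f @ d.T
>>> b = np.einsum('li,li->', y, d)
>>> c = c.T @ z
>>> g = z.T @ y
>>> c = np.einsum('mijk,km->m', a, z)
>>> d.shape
(17, 5)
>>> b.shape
()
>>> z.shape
(17, 5)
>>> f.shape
(5, 5, 5, 5)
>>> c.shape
(5,)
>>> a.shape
(5, 5, 5, 17)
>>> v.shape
(17, 17)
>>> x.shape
(17, 17)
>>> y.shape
(17, 5)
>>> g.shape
(5, 5)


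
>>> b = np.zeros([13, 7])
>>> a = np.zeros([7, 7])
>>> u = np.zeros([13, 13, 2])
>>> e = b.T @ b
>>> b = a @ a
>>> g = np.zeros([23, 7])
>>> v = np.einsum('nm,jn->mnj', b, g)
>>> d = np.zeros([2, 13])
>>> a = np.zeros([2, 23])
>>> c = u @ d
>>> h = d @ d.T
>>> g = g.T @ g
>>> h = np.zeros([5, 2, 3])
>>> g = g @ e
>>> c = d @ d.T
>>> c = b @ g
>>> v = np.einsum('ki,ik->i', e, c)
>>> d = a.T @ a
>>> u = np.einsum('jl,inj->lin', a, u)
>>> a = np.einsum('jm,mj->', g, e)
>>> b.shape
(7, 7)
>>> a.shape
()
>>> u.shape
(23, 13, 13)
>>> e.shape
(7, 7)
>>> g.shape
(7, 7)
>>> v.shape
(7,)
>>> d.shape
(23, 23)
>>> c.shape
(7, 7)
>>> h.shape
(5, 2, 3)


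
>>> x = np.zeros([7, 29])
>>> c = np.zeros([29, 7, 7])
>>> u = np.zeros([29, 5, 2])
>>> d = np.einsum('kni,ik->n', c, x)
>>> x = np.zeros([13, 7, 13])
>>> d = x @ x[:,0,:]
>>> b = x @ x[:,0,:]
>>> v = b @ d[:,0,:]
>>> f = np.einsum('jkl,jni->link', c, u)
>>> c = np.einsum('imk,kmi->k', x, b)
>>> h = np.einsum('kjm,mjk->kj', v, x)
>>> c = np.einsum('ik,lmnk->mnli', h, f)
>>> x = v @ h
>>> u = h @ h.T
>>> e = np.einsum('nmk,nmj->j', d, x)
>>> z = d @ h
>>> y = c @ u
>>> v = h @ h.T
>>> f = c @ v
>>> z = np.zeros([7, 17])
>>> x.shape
(13, 7, 7)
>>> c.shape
(2, 5, 7, 13)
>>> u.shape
(13, 13)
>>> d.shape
(13, 7, 13)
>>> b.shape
(13, 7, 13)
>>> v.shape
(13, 13)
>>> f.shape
(2, 5, 7, 13)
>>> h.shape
(13, 7)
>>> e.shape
(7,)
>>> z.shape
(7, 17)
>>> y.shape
(2, 5, 7, 13)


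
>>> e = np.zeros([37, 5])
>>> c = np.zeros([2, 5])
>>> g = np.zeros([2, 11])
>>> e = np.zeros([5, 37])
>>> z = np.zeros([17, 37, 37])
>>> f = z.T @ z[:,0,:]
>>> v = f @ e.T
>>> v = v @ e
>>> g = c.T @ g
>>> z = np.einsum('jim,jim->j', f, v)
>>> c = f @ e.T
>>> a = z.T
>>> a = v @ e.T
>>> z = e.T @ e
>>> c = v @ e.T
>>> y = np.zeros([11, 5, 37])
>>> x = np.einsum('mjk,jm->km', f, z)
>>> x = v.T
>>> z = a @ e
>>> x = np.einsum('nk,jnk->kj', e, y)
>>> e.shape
(5, 37)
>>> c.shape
(37, 37, 5)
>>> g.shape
(5, 11)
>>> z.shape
(37, 37, 37)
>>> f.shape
(37, 37, 37)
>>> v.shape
(37, 37, 37)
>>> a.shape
(37, 37, 5)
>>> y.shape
(11, 5, 37)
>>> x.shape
(37, 11)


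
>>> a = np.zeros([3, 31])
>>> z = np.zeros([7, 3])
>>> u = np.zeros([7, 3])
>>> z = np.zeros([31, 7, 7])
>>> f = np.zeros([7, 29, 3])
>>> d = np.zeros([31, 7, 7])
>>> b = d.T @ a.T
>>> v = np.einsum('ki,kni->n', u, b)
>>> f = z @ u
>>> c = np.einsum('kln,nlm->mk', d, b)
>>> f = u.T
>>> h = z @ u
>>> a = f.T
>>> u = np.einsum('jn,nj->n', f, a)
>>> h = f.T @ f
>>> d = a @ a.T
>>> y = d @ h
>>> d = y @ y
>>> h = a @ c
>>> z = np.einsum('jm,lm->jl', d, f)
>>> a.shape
(7, 3)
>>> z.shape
(7, 3)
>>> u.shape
(7,)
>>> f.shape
(3, 7)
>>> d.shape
(7, 7)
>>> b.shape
(7, 7, 3)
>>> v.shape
(7,)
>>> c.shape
(3, 31)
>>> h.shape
(7, 31)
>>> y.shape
(7, 7)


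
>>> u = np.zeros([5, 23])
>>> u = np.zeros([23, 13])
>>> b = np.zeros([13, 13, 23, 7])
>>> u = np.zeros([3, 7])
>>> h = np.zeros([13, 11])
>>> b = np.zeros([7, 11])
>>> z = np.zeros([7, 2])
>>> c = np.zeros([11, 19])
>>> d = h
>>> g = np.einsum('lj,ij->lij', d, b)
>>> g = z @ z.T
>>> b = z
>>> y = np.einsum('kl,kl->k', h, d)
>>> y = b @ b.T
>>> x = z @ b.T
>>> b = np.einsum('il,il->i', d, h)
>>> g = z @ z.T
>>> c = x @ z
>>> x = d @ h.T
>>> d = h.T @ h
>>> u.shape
(3, 7)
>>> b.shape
(13,)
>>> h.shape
(13, 11)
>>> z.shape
(7, 2)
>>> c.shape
(7, 2)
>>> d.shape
(11, 11)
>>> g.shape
(7, 7)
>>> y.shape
(7, 7)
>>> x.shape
(13, 13)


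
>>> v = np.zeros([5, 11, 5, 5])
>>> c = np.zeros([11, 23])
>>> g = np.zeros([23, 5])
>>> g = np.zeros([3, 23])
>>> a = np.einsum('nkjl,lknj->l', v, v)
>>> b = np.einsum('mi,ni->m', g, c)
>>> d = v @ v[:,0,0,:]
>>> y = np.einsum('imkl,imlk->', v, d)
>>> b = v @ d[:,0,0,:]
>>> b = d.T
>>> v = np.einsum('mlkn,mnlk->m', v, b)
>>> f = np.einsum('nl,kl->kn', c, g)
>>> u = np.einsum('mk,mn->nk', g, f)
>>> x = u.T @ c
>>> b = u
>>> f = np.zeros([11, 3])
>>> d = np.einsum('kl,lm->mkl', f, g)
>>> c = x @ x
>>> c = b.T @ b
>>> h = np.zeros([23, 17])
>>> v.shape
(5,)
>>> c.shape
(23, 23)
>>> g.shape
(3, 23)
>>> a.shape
(5,)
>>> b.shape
(11, 23)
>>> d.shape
(23, 11, 3)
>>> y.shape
()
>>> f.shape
(11, 3)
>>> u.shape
(11, 23)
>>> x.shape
(23, 23)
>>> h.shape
(23, 17)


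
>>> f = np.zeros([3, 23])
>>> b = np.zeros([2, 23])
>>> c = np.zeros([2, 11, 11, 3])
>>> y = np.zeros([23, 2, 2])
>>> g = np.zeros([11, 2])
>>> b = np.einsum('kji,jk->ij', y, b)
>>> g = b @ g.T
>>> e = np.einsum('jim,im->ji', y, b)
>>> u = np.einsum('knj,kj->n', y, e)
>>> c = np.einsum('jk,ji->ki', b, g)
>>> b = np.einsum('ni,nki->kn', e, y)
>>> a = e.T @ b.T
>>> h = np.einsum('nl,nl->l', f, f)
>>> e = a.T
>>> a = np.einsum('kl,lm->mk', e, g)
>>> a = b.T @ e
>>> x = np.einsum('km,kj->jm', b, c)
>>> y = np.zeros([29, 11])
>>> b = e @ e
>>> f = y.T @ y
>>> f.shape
(11, 11)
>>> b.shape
(2, 2)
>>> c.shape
(2, 11)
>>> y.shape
(29, 11)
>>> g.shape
(2, 11)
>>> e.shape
(2, 2)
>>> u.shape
(2,)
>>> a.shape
(23, 2)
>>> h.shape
(23,)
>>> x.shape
(11, 23)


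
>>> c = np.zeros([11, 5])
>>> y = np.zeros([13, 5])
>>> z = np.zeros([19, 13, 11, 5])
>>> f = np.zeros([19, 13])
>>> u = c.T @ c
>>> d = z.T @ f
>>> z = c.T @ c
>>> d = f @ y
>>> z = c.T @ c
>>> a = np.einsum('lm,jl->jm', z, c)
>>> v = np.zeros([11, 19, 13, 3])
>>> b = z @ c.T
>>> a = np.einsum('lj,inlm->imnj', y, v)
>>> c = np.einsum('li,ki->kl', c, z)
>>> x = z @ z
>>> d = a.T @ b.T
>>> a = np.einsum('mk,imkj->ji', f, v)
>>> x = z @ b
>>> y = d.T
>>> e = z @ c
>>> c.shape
(5, 11)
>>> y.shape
(5, 3, 19, 5)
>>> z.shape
(5, 5)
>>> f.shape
(19, 13)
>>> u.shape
(5, 5)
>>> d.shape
(5, 19, 3, 5)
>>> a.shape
(3, 11)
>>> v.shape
(11, 19, 13, 3)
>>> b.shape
(5, 11)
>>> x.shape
(5, 11)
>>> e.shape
(5, 11)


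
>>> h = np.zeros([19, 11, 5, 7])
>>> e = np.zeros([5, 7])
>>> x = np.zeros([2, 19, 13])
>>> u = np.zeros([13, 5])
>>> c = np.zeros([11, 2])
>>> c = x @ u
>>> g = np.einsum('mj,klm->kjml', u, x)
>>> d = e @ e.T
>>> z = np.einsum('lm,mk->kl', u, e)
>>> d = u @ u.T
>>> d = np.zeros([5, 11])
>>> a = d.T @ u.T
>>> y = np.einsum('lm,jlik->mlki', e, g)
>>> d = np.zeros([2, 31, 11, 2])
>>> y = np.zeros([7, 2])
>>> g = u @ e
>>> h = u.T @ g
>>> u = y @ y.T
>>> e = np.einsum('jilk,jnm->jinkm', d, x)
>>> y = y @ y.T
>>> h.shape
(5, 7)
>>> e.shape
(2, 31, 19, 2, 13)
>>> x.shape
(2, 19, 13)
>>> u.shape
(7, 7)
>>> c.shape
(2, 19, 5)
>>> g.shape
(13, 7)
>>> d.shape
(2, 31, 11, 2)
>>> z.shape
(7, 13)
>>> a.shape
(11, 13)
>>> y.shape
(7, 7)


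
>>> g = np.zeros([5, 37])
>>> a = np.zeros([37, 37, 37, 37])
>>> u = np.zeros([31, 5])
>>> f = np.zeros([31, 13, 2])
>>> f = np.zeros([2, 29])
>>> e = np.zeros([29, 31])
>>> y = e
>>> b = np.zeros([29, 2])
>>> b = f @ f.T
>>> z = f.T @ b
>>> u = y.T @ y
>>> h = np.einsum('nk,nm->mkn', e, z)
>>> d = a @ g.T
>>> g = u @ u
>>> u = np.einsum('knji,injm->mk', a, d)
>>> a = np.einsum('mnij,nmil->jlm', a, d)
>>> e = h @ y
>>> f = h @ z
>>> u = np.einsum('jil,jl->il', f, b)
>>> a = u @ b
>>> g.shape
(31, 31)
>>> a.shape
(31, 2)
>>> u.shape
(31, 2)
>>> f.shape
(2, 31, 2)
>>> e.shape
(2, 31, 31)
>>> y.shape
(29, 31)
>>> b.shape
(2, 2)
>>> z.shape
(29, 2)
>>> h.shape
(2, 31, 29)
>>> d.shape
(37, 37, 37, 5)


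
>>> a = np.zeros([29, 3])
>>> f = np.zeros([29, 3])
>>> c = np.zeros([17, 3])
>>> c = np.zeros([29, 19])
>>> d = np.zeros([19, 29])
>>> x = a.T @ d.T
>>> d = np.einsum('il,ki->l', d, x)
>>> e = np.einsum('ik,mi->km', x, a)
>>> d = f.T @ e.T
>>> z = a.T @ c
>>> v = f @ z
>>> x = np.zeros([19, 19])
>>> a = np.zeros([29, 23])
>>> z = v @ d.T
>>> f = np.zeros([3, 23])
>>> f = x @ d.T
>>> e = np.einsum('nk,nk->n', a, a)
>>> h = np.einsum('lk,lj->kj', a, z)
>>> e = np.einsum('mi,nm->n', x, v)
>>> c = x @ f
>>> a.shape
(29, 23)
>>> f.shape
(19, 3)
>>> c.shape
(19, 3)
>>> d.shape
(3, 19)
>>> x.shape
(19, 19)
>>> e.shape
(29,)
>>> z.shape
(29, 3)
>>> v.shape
(29, 19)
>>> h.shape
(23, 3)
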